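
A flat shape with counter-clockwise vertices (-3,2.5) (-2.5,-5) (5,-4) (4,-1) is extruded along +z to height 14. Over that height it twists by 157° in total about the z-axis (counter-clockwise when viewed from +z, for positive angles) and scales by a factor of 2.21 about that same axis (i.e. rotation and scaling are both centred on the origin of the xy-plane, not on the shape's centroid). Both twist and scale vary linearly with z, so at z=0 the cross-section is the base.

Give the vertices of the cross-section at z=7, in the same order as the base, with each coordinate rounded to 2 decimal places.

Cross-section at z=7: (-4.89,-3.92) (7.06,-5.53) (7.89,6.58) (2.85,5.97)

t = z/height = 7/14 = 0.5
s = 1 + (scale-1)·z/height = 1 + (2.21-1)·7/14 = 1.605000
θ = twist·z/height = 157°·7/14 = 78.5000° = 1.370083 rad
cos θ = 0.199368, sin θ = 0.979925 (intermediates below are computed at full precision and shown rounded to 5 d.p.)
v1: (-3,2.5) → rotate → (-3.04792,-2.44135) → ×s → (-4.89190,-3.91837) → (-4.89,-3.92)
v2: (-2.5,-5) → rotate → (4.40120,-3.44665) → ×s → (7.06393,-5.53188) → (7.06,-5.53)
v3: (5,-4) → rotate → (4.91654,4.10215) → ×s → (7.89104,6.58395) → (7.89,6.58)
v4: (4,-1) → rotate → (1.77740,3.72033) → ×s → (2.85272,5.97113) → (2.85,5.97)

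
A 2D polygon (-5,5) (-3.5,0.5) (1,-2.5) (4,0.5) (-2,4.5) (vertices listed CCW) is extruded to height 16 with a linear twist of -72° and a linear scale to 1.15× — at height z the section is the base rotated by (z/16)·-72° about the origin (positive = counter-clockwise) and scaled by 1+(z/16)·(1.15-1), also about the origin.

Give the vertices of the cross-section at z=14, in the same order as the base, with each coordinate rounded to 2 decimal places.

Cross-section at z=14: (2.47,7.61) (-1.29,3.78) (-2.01,-2.29) (2.56,-3.78) (3.51,4.33)

t = z/height = 14/16 = 0.875
s = 1 + (scale-1)·z/height = 1 + (1.15-1)·14/16 = 1.131250
θ = twist·z/height = -72°·14/16 = -63.0000° = -1.099557 rad
cos θ = 0.453990, sin θ = -0.891007 (intermediates below are computed at full precision and shown rounded to 5 d.p.)
v1: (-5,5) → rotate → (2.18508,6.72499) → ×s → (2.47187,7.60764) → (2.47,7.61)
v2: (-3.5,0.5) → rotate → (-1.14346,3.34552) → ×s → (-1.29354,3.78462) → (-1.29,3.78)
v3: (1,-2.5) → rotate → (-1.77353,-2.02598) → ×s → (-2.00630,-2.29189) → (-2.01,-2.29)
v4: (4,0.5) → rotate → (2.26147,-3.33703) → ×s → (2.55828,-3.77502) → (2.56,-3.78)
v5: (-2,4.5) → rotate → (3.10155,3.82497) → ×s → (3.50863,4.32700) → (3.51,4.33)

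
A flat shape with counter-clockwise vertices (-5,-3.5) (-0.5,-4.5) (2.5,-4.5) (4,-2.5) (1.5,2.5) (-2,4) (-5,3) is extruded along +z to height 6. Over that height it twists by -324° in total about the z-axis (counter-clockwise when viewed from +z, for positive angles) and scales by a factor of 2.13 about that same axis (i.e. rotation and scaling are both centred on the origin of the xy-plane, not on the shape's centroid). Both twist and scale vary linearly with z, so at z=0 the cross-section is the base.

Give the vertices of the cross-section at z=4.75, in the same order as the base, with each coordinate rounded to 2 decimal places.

t = z/height = 4.75/6 = 0.791667
s = 1 + (scale-1)·z/height = 1 + (2.13-1)·4.75/6 = 1.894583
θ = twist·z/height = -324°·4.75/6 = -256.5000° = -4.476770 rad
cos θ = -0.233445, sin θ = 0.972370 (intermediates below are computed at full precision and shown rounded to 5 d.p.)
v1: (-5,-3.5) → rotate → (4.57052,-4.04479) → ×s → (8.65923,-7.66319) → (8.66,-7.66)
v2: (-0.5,-4.5) → rotate → (4.49239,0.56432) → ×s → (8.51120,1.06915) → (8.51,1.07)
v3: (2.5,-4.5) → rotate → (3.79205,3.48143) → ×s → (7.18436,6.59586) → (7.18,6.60)
v4: (4,-2.5) → rotate → (1.49714,4.47309) → ×s → (2.83646,8.47465) → (2.84,8.47)
v5: (1.5,2.5) → rotate → (-2.78109,0.87494) → ×s → (-5.26901,1.65765) → (-5.27,1.66)
v6: (-2,4) → rotate → (-3.42259,-2.87852) → ×s → (-6.48438,-5.45360) → (-6.48,-5.45)
v7: (-5,3) → rotate → (-1.74988,-5.56219) → ×s → (-3.31530,-10.53802) → (-3.32,-10.54)

Cross-section at z=4.75: (8.66,-7.66) (8.51,1.07) (7.18,6.60) (2.84,8.47) (-5.27,1.66) (-6.48,-5.45) (-3.32,-10.54)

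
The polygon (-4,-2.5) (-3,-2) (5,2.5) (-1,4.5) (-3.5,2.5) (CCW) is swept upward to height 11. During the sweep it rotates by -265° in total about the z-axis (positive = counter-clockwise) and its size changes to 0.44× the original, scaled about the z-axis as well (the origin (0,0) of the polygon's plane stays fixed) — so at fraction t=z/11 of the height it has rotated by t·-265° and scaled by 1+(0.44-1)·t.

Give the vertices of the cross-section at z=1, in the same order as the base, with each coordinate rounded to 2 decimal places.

Cross-section at z=1: (-4.43,-0.62) (-3.37,-0.57) (5.30,0.23) (0.88,4.29) (-2.06,3.52)

t = z/height = 1/11 = 0.0909091
s = 1 + (scale-1)·z/height = 1 + (0.44-1)·1/11 = 0.949091
θ = twist·z/height = -265°·1/11 = -24.0909° = -0.420466 rad
cos θ = 0.912899, sin θ = -0.408186 (intermediates below are computed at full precision and shown rounded to 5 d.p.)
v1: (-4,-2.5) → rotate → (-4.67206,-0.64950) → ×s → (-4.43421,-0.61644) → (-4.43,-0.62)
v2: (-3,-2) → rotate → (-3.55507,-0.60124) → ×s → (-3.37408,-0.57063) → (-3.37,-0.57)
v3: (5,2.5) → rotate → (5.58496,0.24132) → ×s → (5.30063,0.22903) → (5.30,0.23)
v4: (-1,4.5) → rotate → (0.92394,4.51623) → ×s → (0.87690,4.28631) → (0.88,4.29)
v5: (-3.5,2.5) → rotate → (-2.17468,3.71090) → ×s → (-2.06397,3.52198) → (-2.06,3.52)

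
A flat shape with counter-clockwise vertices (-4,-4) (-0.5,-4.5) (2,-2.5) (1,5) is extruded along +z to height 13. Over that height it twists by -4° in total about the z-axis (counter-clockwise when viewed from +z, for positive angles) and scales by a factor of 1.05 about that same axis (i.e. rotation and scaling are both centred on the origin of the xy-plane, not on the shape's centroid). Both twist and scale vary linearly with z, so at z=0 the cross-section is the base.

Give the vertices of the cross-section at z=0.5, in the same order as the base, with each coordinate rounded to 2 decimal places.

t = z/height = 0.5/13 = 0.0384615
s = 1 + (scale-1)·z/height = 1 + (1.05-1)·0.5/13 = 1.001923
θ = twist·z/height = -4°·0.5/13 = -0.1538° = -0.002685 rad
cos θ = 0.999996, sin θ = -0.002685 (intermediates below are computed at full precision and shown rounded to 5 d.p.)
v1: (-4,-4) → rotate → (-4.01073,-3.98925) → ×s → (-4.01844,-3.99692) → (-4.02,-4.00)
v2: (-0.5,-4.5) → rotate → (-0.51208,-4.49864) → ×s → (-0.51307,-4.50729) → (-0.51,-4.51)
v3: (2,-2.5) → rotate → (1.99328,-2.50536) → ×s → (1.99711,-2.51018) → (2.00,-2.51)
v4: (1,5) → rotate → (1.01342,4.99730) → ×s → (1.01537,5.00691) → (1.02,5.01)

Cross-section at z=0.5: (-4.02,-4.00) (-0.51,-4.51) (2.00,-2.51) (1.02,5.01)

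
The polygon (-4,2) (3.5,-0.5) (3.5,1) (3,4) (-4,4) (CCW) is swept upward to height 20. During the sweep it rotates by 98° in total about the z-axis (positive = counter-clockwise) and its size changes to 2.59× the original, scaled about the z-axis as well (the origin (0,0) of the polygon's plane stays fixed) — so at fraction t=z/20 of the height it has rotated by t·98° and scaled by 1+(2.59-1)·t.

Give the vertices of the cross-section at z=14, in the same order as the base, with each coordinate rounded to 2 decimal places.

t = z/height = 14/20 = 0.7
s = 1 + (scale-1)·z/height = 1 + (2.59-1)·14/20 = 2.113000
θ = twist·z/height = 98°·14/20 = 68.6000° = 1.197296 rad
cos θ = 0.364877, sin θ = 0.931056 (intermediates below are computed at full precision and shown rounded to 5 d.p.)
v1: (-4,2) → rotate → (-3.32162,-2.99447) → ×s → (-7.01858,-6.32731) → (-7.02,-6.33)
v2: (3.5,-0.5) → rotate → (1.74260,3.07626) → ×s → (3.68211,6.50013) → (3.68,6.50)
v3: (3.5,1) → rotate → (0.34601,3.62357) → ×s → (0.73113,7.65661) → (0.73,7.66)
v4: (3,4) → rotate → (-2.62959,4.25267) → ×s → (-5.55633,8.98590) → (-5.56,8.99)
v5: (-4,4) → rotate → (-5.18373,-2.26472) → ×s → (-10.95322,-4.78535) → (-10.95,-4.79)

Cross-section at z=14: (-7.02,-6.33) (3.68,6.50) (0.73,7.66) (-5.56,8.99) (-10.95,-4.79)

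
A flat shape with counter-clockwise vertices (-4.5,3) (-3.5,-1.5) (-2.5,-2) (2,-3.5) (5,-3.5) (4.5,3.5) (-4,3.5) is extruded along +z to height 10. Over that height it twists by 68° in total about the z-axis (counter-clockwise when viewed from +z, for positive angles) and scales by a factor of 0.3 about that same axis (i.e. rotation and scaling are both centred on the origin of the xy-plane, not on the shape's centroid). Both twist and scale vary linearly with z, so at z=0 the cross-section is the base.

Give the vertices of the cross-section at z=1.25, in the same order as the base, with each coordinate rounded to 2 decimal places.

Cross-section at z=1.25: (-4.47,2.10) (-2.96,-1.83) (-1.99,-2.14) (2.28,-2.89) (4.98,-2.48) (3.59,3.77) (-4.08,2.62)

t = z/height = 1.25/10 = 0.125
s = 1 + (scale-1)·z/height = 1 + (0.3-1)·1.25/10 = 0.912500
θ = twist·z/height = 68°·1.25/10 = 8.5000° = 0.148353 rad
cos θ = 0.989016, sin θ = 0.147809 (intermediates below are computed at full precision and shown rounded to 5 d.p.)
v1: (-4.5,3) → rotate → (-4.89400,2.30191) → ×s → (-4.46577,2.10049) → (-4.47,2.10)
v2: (-3.5,-1.5) → rotate → (-3.23984,-2.00086) → ×s → (-2.95636,-1.82578) → (-2.96,-1.83)
v3: (-2.5,-2) → rotate → (-2.17692,-2.34756) → ×s → (-1.98644,-2.14214) → (-1.99,-2.14)
v4: (2,-3.5) → rotate → (2.49536,-3.16594) → ×s → (2.27702,-2.88892) → (2.28,-2.89)
v5: (5,-3.5) → rotate → (5.46241,-2.72251) → ×s → (4.98445,-2.48429) → (4.98,-2.48)
v6: (4.5,3.5) → rotate → (3.93324,4.12670) → ×s → (3.58908,3.76561) → (3.59,3.77)
v7: (-4,3.5) → rotate → (-4.47340,2.87032) → ×s → (-4.08197,2.61917) → (-4.08,2.62)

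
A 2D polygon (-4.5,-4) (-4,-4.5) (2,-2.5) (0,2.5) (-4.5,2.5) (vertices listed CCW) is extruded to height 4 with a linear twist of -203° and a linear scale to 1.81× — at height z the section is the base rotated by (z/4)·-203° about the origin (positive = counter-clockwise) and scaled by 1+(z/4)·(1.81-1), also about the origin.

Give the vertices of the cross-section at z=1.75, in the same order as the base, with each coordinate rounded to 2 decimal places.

Cross-section at z=1.75: (-5.54,5.98) (-6.21,5.29) (-3.33,-2.78) (3.39,0.07) (3.26,6.16)

t = z/height = 1.75/4 = 0.4375
s = 1 + (scale-1)·z/height = 1 + (1.81-1)·1.75/4 = 1.354375
θ = twist·z/height = -203°·1.75/4 = -88.8125° = -1.550071 rad
cos θ = 0.020724, sin θ = -0.999785 (intermediates below are computed at full precision and shown rounded to 5 d.p.)
v1: (-4.5,-4) → rotate → (-4.09240,4.41614) → ×s → (-5.54264,5.98110) → (-5.54,5.98)
v2: (-4,-4.5) → rotate → (-4.58193,3.90588) → ×s → (-6.20565,5.29003) → (-6.21,5.29)
v3: (2,-2.5) → rotate → (-2.45801,-2.05138) → ×s → (-3.32907,-2.77834) → (-3.33,-2.78)
v4: (0,2.5) → rotate → (2.49946,0.05181) → ×s → (3.38521,0.07017) → (3.39,0.07)
v5: (-4.5,2.5) → rotate → (2.40620,4.55084) → ×s → (3.25890,6.16355) → (3.26,6.16)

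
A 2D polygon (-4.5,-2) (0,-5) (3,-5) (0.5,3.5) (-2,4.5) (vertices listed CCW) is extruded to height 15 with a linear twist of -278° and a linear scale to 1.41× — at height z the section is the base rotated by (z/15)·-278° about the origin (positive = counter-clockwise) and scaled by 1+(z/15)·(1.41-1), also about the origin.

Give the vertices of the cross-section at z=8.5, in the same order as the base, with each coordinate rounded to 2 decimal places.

Cross-section at z=8.5: (4.18,4.40) (-2.35,5.69) (-5.77,4.28) (1.08,-4.22) (4.40,-4.18)

t = z/height = 8.5/15 = 0.566667
s = 1 + (scale-1)·z/height = 1 + (1.41-1)·8.5/15 = 1.232333
θ = twist·z/height = -278°·8.5/15 = -157.5333° = -2.749475 rad
cos θ = -0.924102, sin θ = -0.382146 (intermediates below are computed at full precision and shown rounded to 5 d.p.)
v1: (-4.5,-2) → rotate → (3.39417,3.56786) → ×s → (4.18275,4.39679) → (4.18,4.40)
v2: (0,-5) → rotate → (-1.91073,4.62051) → ×s → (-2.35466,5.69401) → (-2.35,5.69)
v3: (3,-5) → rotate → (-4.68304,3.47407) → ×s → (-5.77106,4.28122) → (-5.77,4.28)
v4: (0.5,3.5) → rotate → (0.87546,-3.42543) → ×s → (1.07886,-4.22127) → (1.08,-4.22)
v5: (-2,4.5) → rotate → (3.56786,-3.39417) → ×s → (4.39679,-4.18275) → (4.40,-4.18)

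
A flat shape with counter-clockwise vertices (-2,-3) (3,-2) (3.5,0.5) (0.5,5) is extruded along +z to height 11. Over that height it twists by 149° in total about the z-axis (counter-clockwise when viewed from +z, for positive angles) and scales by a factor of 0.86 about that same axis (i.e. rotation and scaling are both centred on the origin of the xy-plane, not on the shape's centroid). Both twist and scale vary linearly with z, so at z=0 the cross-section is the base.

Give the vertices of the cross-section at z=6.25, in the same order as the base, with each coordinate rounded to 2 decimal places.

t = z/height = 6.25/11 = 0.568182
s = 1 + (scale-1)·z/height = 1 + (0.86-1)·6.25/11 = 0.920455
θ = twist·z/height = 149°·6.25/11 = 84.6591° = 1.477580 rad
cos θ = 0.093082, sin θ = 0.995658 (intermediates below are computed at full precision and shown rounded to 5 d.p.)
v1: (-2,-3) → rotate → (2.80081,-2.27056) → ×s → (2.57802,-2.08995) → (2.58,-2.09)
v2: (3,-2) → rotate → (2.27056,2.80081) → ×s → (2.08995,2.57802) → (2.09,2.58)
v3: (3.5,0.5) → rotate → (-0.17204,3.53135) → ×s → (-0.15836,3.25044) → (-0.16,3.25)
v4: (0.5,5) → rotate → (-4.93175,0.96324) → ×s → (-4.53945,0.88662) → (-4.54,0.89)

Cross-section at z=6.25: (2.58,-2.09) (2.09,2.58) (-0.16,3.25) (-4.54,0.89)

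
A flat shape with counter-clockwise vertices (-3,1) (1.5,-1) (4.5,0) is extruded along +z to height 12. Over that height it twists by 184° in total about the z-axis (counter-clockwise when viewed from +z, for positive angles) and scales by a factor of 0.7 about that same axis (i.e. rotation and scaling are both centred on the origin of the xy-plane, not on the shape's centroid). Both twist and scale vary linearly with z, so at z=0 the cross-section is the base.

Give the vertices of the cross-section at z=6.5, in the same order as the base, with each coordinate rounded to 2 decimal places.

t = z/height = 6.5/12 = 0.541667
s = 1 + (scale-1)·z/height = 1 + (0.7-1)·6.5/12 = 0.837500
θ = twist·z/height = 184°·6.5/12 = 99.6667° = 1.739511 rad
cos θ = -0.167916, sin θ = 0.985801 (intermediates below are computed at full precision and shown rounded to 5 d.p.)
v1: (-3,1) → rotate → (-0.48205,-3.12532) → ×s → (-0.40372,-2.61746) → (-0.40,-2.62)
v2: (1.5,-1) → rotate → (0.73393,1.64662) → ×s → (0.61466,1.37904) → (0.61,1.38)
v3: (4.5,0) → rotate → (-0.75562,4.43611) → ×s → (-0.63283,3.71524) → (-0.63,3.72)

Cross-section at z=6.5: (-0.40,-2.62) (0.61,1.38) (-0.63,3.72)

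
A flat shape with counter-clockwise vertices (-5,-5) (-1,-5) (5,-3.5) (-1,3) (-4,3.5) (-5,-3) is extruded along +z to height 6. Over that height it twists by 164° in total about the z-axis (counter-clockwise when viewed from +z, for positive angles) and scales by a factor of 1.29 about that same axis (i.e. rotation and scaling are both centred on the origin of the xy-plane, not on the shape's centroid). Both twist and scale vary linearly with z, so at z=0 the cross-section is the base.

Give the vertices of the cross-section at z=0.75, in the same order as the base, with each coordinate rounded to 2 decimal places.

Cross-section at z=0.75: (-3.04,-6.67) (0.84,-5.22) (6.12,-1.58) (-2.06,2.55) (-5.15,1.95) (-3.76,-4.73)

t = z/height = 0.75/6 = 0.125
s = 1 + (scale-1)·z/height = 1 + (1.29-1)·0.75/6 = 1.036250
θ = twist·z/height = 164°·0.75/6 = 20.5000° = 0.357792 rad
cos θ = 0.936672, sin θ = 0.350207 (intermediates below are computed at full precision and shown rounded to 5 d.p.)
v1: (-5,-5) → rotate → (-2.93232,-6.43440) → ×s → (-3.03862,-6.66764) → (-3.04,-6.67)
v2: (-1,-5) → rotate → (0.81436,-5.03357) → ×s → (0.84389,-5.21604) → (0.84,-5.22)
v3: (5,-3.5) → rotate → (5.90909,-1.52732) → ×s → (6.12329,-1.58268) → (6.12,-1.58)
v4: (-1,3) → rotate → (-1.98729,2.45981) → ×s → (-2.05933,2.54898) → (-2.06,2.55)
v5: (-4,3.5) → rotate → (-4.97241,1.87752) → ×s → (-5.15266,1.94558) → (-5.15,1.95)
v6: (-5,-3) → rotate → (-3.63274,-4.56105) → ×s → (-3.76443,-4.72639) → (-3.76,-4.73)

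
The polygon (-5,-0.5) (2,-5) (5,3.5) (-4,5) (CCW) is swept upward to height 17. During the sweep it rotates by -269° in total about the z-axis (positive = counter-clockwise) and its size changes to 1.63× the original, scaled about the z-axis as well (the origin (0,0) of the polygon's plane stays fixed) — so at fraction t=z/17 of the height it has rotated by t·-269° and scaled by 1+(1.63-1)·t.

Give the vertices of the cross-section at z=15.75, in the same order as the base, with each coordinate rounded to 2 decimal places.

t = z/height = 15.75/17 = 0.926471
s = 1 + (scale-1)·z/height = 1 + (1.63-1)·15.75/17 = 1.583676
θ = twist·z/height = -269°·15.75/17 = -249.2206° = -4.349720 rad
cos θ = -0.354771, sin θ = 0.934953 (intermediates below are computed at full precision and shown rounded to 5 d.p.)
v1: (-5,-0.5) → rotate → (2.24133,-4.49738) → ×s → (3.54954,-7.12240) → (3.55,-7.12)
v2: (2,-5) → rotate → (3.96522,3.64376) → ×s → (6.27963,5.77054) → (6.28,5.77)
v3: (5,3.5) → rotate → (-5.04619,3.43307) → ×s → (-7.99153,5.43687) → (-7.99,5.44)
v4: (-4,5) → rotate → (-3.25568,-5.51367) → ×s → (-5.15595,-8.73187) → (-5.16,-8.73)

Cross-section at z=15.75: (3.55,-7.12) (6.28,5.77) (-7.99,5.44) (-5.16,-8.73)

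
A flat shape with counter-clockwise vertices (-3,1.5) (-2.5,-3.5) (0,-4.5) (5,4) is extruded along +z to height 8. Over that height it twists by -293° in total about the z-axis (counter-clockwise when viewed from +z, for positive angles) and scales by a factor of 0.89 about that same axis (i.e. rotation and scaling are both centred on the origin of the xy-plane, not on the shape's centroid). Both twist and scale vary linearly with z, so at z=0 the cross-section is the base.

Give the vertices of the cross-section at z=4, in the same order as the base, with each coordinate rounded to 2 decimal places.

t = z/height = 4/8 = 0.5
s = 1 + (scale-1)·z/height = 1 + (0.89-1)·4/8 = 0.945000
θ = twist·z/height = -293°·4/8 = -146.5000° = -2.556907 rad
cos θ = -0.833886, sin θ = -0.551937 (intermediates below are computed at full precision and shown rounded to 5 d.p.)
v1: (-3,1.5) → rotate → (3.32956,0.40498) → ×s → (3.14644,0.38271) → (3.15,0.38)
v2: (-2.5,-3.5) → rotate → (0.15294,4.29844) → ×s → (0.14452,4.06203) → (0.14,4.06)
v3: (0,-4.5) → rotate → (-2.48372,3.75249) → ×s → (-2.34711,3.54610) → (-2.35,3.55)
v4: (5,4) → rotate → (-1.96168,-6.09523) → ×s → (-1.85379,-5.75999) → (-1.85,-5.76)

Cross-section at z=4: (3.15,0.38) (0.14,4.06) (-2.35,3.55) (-1.85,-5.76)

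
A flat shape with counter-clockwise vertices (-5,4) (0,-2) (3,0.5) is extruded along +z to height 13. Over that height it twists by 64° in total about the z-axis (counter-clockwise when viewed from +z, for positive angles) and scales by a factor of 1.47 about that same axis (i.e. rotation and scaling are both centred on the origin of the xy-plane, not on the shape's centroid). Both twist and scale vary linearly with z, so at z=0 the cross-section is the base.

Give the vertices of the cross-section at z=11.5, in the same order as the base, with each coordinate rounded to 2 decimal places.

Cross-section at z=11.5: (-8.62,-2.79) (2.36,-1.56) (1.75,3.94)

t = z/height = 11.5/13 = 0.884615
s = 1 + (scale-1)·z/height = 1 + (1.47-1)·11.5/13 = 1.415769
θ = twist·z/height = 64°·11.5/13 = 56.6154° = 0.988125 rad
cos θ = 0.550257, sin θ = 0.834996 (intermediates below are computed at full precision and shown rounded to 5 d.p.)
v1: (-5,4) → rotate → (-6.09127,-1.97395) → ×s → (-8.62383,-2.79466) → (-8.62,-2.79)
v2: (0,-2) → rotate → (1.66999,-1.10051) → ×s → (2.36432,-1.55807) → (2.36,-1.56)
v3: (3,0.5) → rotate → (1.23327,2.78012) → ×s → (1.74603,3.93600) → (1.75,3.94)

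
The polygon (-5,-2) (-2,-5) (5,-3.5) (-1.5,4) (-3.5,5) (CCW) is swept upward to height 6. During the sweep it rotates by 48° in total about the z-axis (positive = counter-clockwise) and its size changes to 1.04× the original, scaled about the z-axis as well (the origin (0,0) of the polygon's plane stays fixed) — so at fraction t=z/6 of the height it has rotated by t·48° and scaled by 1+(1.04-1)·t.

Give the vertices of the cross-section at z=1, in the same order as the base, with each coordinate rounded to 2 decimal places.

t = z/height = 1/6 = 0.166667
s = 1 + (scale-1)·z/height = 1 + (1.04-1)·1/6 = 1.006667
θ = twist·z/height = 48°·1/6 = 8.0000° = 0.139626 rad
cos θ = 0.990268, sin θ = 0.139173 (intermediates below are computed at full precision and shown rounded to 5 d.p.)
v1: (-5,-2) → rotate → (-4.67299,-2.67640) → ×s → (-4.70415,-2.69424) → (-4.70,-2.69)
v2: (-2,-5) → rotate → (-1.28467,-5.22969) → ×s → (-1.29324,-5.26455) → (-1.29,-5.26)
v3: (5,-3.5) → rotate → (5.43845,-2.77007) → ×s → (5.47470,-2.78854) → (5.47,-2.79)
v4: (-1.5,4) → rotate → (-2.04209,3.75231) → ×s → (-2.05571,3.77733) → (-2.06,3.78)
v5: (-3.5,5) → rotate → (-4.16180,4.46423) → ×s → (-4.18955,4.49400) → (-4.19,4.49)

Cross-section at z=1: (-4.70,-2.69) (-1.29,-5.26) (5.47,-2.79) (-2.06,3.78) (-4.19,4.49)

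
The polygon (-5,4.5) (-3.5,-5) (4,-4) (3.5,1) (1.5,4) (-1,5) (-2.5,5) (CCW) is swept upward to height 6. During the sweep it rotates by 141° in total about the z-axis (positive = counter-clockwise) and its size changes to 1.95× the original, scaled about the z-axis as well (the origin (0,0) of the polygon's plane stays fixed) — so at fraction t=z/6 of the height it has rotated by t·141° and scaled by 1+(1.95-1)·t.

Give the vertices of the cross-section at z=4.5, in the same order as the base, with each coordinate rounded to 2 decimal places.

Cross-section at z=4.5: (-5.09,-10.33) (9.87,-3.44) (4.73,8.45) (-3.28,5.30) (-7.29,0.61) (-7.78,-3.97) (-7.08,-6.44)

t = z/height = 4.5/6 = 0.75
s = 1 + (scale-1)·z/height = 1 + (1.95-1)·4.5/6 = 1.712500
θ = twist·z/height = 141°·4.5/6 = 105.7500° = 1.845686 rad
cos θ = -0.271440, sin θ = 0.962455 (intermediates below are computed at full precision and shown rounded to 5 d.p.)
v1: (-5,4.5) → rotate → (-2.97385,-6.03376) → ×s → (-5.09271,-10.33281) → (-5.09,-10.33)
v2: (-3.5,-5) → rotate → (5.76232,-2.01139) → ×s → (9.86797,-3.44451) → (9.87,-3.44)
v3: (4,-4) → rotate → (2.76406,4.93558) → ×s → (4.73345,8.45219) → (4.73,8.45)
v4: (3.5,1) → rotate → (-1.91250,3.09715) → ×s → (-3.27515,5.30387) → (-3.28,5.30)
v5: (1.5,4) → rotate → (-4.25698,0.35792) → ×s → (-7.29008,0.61294) → (-7.29,0.61)
v6: (-1,5) → rotate → (-4.54084,-2.31966) → ×s → (-7.77618,-3.97241) → (-7.78,-3.97)
v7: (-2.5,5) → rotate → (-4.13368,-3.76334) → ×s → (-7.07892,-6.44472) → (-7.08,-6.44)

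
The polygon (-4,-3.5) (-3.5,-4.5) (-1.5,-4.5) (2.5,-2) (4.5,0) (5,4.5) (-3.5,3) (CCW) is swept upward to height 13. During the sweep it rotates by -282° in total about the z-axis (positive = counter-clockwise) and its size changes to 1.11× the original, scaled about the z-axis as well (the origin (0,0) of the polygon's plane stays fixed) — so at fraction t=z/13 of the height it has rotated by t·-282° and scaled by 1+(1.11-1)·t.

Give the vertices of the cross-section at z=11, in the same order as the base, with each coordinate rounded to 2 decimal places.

t = z/height = 11/13 = 0.846154
s = 1 + (scale-1)·z/height = 1 + (1.11-1)·11/13 = 1.093077
θ = twist·z/height = -282°·11/13 = -238.6154° = -4.164624 rad
cos θ = -0.520780, sin θ = 0.853691 (intermediates below are computed at full precision and shown rounded to 5 d.p.)
v1: (-4,-3.5) → rotate → (5.07104,-1.59203) → ×s → (5.54304,-1.74021) → (5.54,-1.74)
v2: (-3.5,-4.5) → rotate → (5.66434,-0.64441) → ×s → (6.19156,-0.70438) → (6.19,-0.70)
v3: (-1.5,-4.5) → rotate → (4.62278,1.06298) → ×s → (5.05305,1.16191) → (5.05,1.16)
v4: (2.5,-2) → rotate → (0.40543,3.17579) → ×s → (0.44317,3.47138) → (0.44,3.47)
v5: (4.5,0) → rotate → (-2.34351,3.84161) → ×s → (-2.56164,4.19917) → (-2.56,4.20)
v6: (5,4.5) → rotate → (-6.44551,1.92494) → ×s → (-7.04544,2.10411) → (-7.05,2.10)
v7: (-3.5,3) → rotate → (-0.73834,-4.55026) → ×s → (-0.80706,-4.97378) → (-0.81,-4.97)

Cross-section at z=11: (5.54,-1.74) (6.19,-0.70) (5.05,1.16) (0.44,3.47) (-2.56,4.20) (-7.05,2.10) (-0.81,-4.97)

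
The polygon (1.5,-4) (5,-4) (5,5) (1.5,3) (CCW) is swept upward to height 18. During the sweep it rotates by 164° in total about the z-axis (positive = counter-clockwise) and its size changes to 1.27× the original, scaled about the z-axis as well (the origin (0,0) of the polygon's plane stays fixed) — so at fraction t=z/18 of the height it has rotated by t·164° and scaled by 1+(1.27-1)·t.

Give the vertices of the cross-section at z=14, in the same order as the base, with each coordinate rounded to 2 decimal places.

Cross-section at z=14: (2.73,4.39) (0.15,7.75) (-8.48,1.11) (-3.98,-0.77)

t = z/height = 14/18 = 0.777778
s = 1 + (scale-1)·z/height = 1 + (1.27-1)·14/18 = 1.210000
θ = twist·z/height = 164°·14/18 = 127.5556° = 2.226264 rad
cos θ = -0.609530, sin θ = 0.792763 (intermediates below are computed at full precision and shown rounded to 5 d.p.)
v1: (1.5,-4) → rotate → (2.25676,3.62727) → ×s → (2.73067,4.38899) → (2.73,4.39)
v2: (5,-4) → rotate → (0.12340,6.40194) → ×s → (0.14931,7.74634) → (0.15,7.75)
v3: (5,5) → rotate → (-7.01147,0.91616) → ×s → (-8.48387,1.10856) → (-8.48,1.11)
v4: (1.5,3) → rotate → (-3.29258,-0.63945) → ×s → (-3.98403,-0.77373) → (-3.98,-0.77)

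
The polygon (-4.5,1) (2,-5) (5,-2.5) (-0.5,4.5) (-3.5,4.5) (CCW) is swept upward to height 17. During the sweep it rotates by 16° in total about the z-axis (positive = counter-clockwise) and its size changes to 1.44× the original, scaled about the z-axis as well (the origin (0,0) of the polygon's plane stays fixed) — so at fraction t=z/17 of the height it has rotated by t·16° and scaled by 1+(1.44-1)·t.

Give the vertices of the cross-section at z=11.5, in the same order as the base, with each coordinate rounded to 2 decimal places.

t = z/height = 11.5/17 = 0.676471
s = 1 + (scale-1)·z/height = 1 + (1.44-1)·11.5/17 = 1.297647
θ = twist·z/height = 16°·11.5/17 = 10.8235° = 0.188906 rad
cos θ = 0.982210, sin θ = 0.187785 (intermediates below are computed at full precision and shown rounded to 5 d.p.)
v1: (-4.5,1) → rotate → (-4.60773,0.13718) → ×s → (-5.97921,0.17801) → (-5.98,0.18)
v2: (2,-5) → rotate → (2.90334,-4.53548) → ×s → (3.76752,-5.88545) → (3.77,-5.89)
v3: (5,-2.5) → rotate → (5.38051,-1.51660) → ×s → (6.98201,-1.96801) → (6.98,-1.97)
v4: (-0.5,4.5) → rotate → (-1.33614,4.32605) → ×s → (-1.73383,5.61369) → (-1.73,5.61)
v5: (-3.5,4.5) → rotate → (-4.28277,3.76270) → ×s → (-5.55752,4.88266) → (-5.56,4.88)

Cross-section at z=11.5: (-5.98,0.18) (3.77,-5.89) (6.98,-1.97) (-1.73,5.61) (-5.56,4.88)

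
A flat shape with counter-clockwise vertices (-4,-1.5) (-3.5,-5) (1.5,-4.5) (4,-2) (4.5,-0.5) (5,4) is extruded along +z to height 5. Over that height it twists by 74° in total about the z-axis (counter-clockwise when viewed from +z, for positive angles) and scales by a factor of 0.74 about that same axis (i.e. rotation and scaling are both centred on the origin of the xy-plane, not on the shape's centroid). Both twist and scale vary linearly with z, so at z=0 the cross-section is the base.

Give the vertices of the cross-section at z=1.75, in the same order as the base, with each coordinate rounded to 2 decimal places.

Cross-section at z=1.75: (-2.68,-2.81) (-0.88,-5.48) (3.01,-3.08) (4.06,-0.05) (3.88,1.38) (2.50,5.26)

t = z/height = 1.75/5 = 0.35
s = 1 + (scale-1)·z/height = 1 + (0.74-1)·1.75/5 = 0.909000
θ = twist·z/height = 74°·1.75/5 = 25.9000° = 0.452040 rad
cos θ = 0.899558, sin θ = 0.436802 (intermediates below are computed at full precision and shown rounded to 5 d.p.)
v1: (-4,-1.5) → rotate → (-2.94303,-3.09654) → ×s → (-2.67521,-2.81476) → (-2.68,-2.81)
v2: (-3.5,-5) → rotate → (-0.96444,-6.02660) → ×s → (-0.87668,-5.47817) → (-0.88,-5.48)
v3: (1.5,-4.5) → rotate → (3.31494,-3.39281) → ×s → (3.01328,-3.08406) → (3.01,-3.08)
v4: (4,-2) → rotate → (4.47183,-0.05191) → ×s → (4.06490,-0.04718) → (4.06,-0.05)
v5: (4.5,-0.5) → rotate → (4.26641,1.51583) → ×s → (3.87817,1.37789) → (3.88,1.38)
v6: (5,4) → rotate → (2.75058,5.78224) → ×s → (2.50028,5.25606) → (2.50,5.26)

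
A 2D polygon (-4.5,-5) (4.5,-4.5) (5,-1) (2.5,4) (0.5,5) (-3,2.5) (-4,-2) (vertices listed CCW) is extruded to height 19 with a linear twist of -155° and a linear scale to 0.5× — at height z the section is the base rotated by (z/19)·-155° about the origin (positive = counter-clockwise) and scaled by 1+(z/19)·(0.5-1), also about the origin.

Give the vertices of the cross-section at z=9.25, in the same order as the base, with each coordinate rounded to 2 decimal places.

t = z/height = 9.25/19 = 0.486842
s = 1 + (scale-1)·z/height = 1 + (0.5-1)·9.25/19 = 0.756579
θ = twist·z/height = -155°·9.25/19 = -75.4605° = -1.317035 rad
cos θ = 0.251047, sin θ = -0.967975 (intermediates below are computed at full precision and shown rounded to 5 d.p.)
v1: (-4.5,-5) → rotate → (-5.96959,3.10065) → ×s → (-4.51646,2.34589) → (-4.52,2.35)
v2: (4.5,-4.5) → rotate → (-3.22618,-5.48560) → ×s → (-2.44086,-4.15029) → (-2.44,-4.15)
v3: (5,-1) → rotate → (0.28726,-5.09092) → ×s → (0.21733,-3.85168) → (0.22,-3.85)
v4: (2.5,4) → rotate → (4.49952,-1.41575) → ×s → (3.40424,-1.07113) → (3.40,-1.07)
v5: (0.5,5) → rotate → (4.96540,0.77125) → ×s → (3.75672,0.58351) → (3.76,0.58)
v6: (-3,2.5) → rotate → (1.66680,3.53154) → ×s → (1.26106,2.67189) → (1.26,2.67)
v7: (-4,-2) → rotate → (-2.94014,3.36981) → ×s → (-2.22445,2.54952) → (-2.22,2.55)

Cross-section at z=9.25: (-4.52,2.35) (-2.44,-4.15) (0.22,-3.85) (3.40,-1.07) (3.76,0.58) (1.26,2.67) (-2.22,2.55)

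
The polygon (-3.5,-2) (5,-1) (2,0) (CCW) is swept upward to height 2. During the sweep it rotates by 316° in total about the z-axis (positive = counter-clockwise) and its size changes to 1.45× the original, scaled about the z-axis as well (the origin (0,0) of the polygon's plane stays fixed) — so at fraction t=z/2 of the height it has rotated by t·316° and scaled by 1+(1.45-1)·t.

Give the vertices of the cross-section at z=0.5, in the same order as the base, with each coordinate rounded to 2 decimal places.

t = z/height = 0.5/2 = 0.25
s = 1 + (scale-1)·z/height = 1 + (1.45-1)·0.5/2 = 1.112500
θ = twist·z/height = 316°·0.5/2 = 79.0000° = 1.378810 rad
cos θ = 0.190809, sin θ = 0.981627 (intermediates below are computed at full precision and shown rounded to 5 d.p.)
v1: (-3.5,-2) → rotate → (1.29542,-3.81731) → ×s → (1.44116,-4.24676) → (1.44,-4.25)
v2: (5,-1) → rotate → (1.93567,4.71733) → ×s → (2.15344,5.24803) → (2.15,5.25)
v3: (2,0) → rotate → (0.38162,1.96325) → ×s → (0.42455,2.18412) → (0.42,2.18)

Cross-section at z=0.5: (1.44,-4.25) (2.15,5.25) (0.42,2.18)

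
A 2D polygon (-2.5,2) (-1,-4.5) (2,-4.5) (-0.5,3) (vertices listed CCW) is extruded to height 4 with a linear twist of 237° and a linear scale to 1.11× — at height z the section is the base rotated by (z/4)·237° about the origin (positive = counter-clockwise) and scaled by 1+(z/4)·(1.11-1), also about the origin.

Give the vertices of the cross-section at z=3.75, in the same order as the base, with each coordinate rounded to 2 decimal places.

Cross-section at z=3.75: (3.53,0.22) (-2.52,4.42) (-4.97,2.20) (2.63,-2.08)

t = z/height = 3.75/4 = 0.9375
s = 1 + (scale-1)·z/height = 1 + (1.11-1)·3.75/4 = 1.103125
θ = twist·z/height = 237°·3.75/4 = 222.1875° = 3.877903 rad
cos θ = -0.740951, sin θ = -0.671559 (intermediates below are computed at full precision and shown rounded to 5 d.p.)
v1: (-2.5,2) → rotate → (3.19550,0.19700) → ×s → (3.52503,0.21731) → (3.53,0.22)
v2: (-1,-4.5) → rotate → (-2.28106,4.00584) → ×s → (-2.51630,4.41894) → (-2.52,4.42)
v3: (2,-4.5) → rotate → (-4.50392,1.99116) → ×s → (-4.96838,2.19650) → (-4.97,2.20)
v4: (-0.5,3) → rotate → (2.38515,-1.88707) → ×s → (2.63112,-2.08168) → (2.63,-2.08)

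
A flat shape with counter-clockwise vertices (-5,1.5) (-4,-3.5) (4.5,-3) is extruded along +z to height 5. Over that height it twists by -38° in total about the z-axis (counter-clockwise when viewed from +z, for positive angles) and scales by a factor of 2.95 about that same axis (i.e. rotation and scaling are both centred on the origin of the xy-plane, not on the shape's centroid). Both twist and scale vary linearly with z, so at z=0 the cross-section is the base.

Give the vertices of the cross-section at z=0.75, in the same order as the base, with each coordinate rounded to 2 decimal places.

t = z/height = 0.75/5 = 0.15
s = 1 + (scale-1)·z/height = 1 + (2.95-1)·0.75/5 = 1.292500
θ = twist·z/height = -38°·0.75/5 = -5.7000° = -0.099484 rad
cos θ = 0.995056, sin θ = -0.099320 (intermediates below are computed at full precision and shown rounded to 5 d.p.)
v1: (-5,1.5) → rotate → (-4.82630,1.98918) → ×s → (-6.23799,2.57102) → (-6.24,2.57)
v2: (-4,-3.5) → rotate → (-4.32784,-3.08542) → ×s → (-5.59374,-3.98790) → (-5.59,-3.99)
v3: (4.5,-3) → rotate → (4.17979,-3.43211) → ×s → (5.40238,-4.43600) → (5.40,-4.44)

Cross-section at z=0.75: (-6.24,2.57) (-5.59,-3.99) (5.40,-4.44)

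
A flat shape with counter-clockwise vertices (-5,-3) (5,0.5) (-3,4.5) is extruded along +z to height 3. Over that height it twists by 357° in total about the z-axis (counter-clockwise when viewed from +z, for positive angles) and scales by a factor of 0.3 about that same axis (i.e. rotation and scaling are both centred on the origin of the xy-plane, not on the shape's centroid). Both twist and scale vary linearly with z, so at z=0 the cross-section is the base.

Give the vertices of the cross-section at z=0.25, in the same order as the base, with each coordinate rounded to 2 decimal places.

Cross-section at z=0.25: (-2.69,-4.79) (3.85,2.75) (-4.56,2.28)

t = z/height = 0.25/3 = 0.0833333
s = 1 + (scale-1)·z/height = 1 + (0.3-1)·0.25/3 = 0.941667
θ = twist·z/height = 357°·0.25/3 = 29.7500° = 0.519235 rad
cos θ = 0.868199, sin θ = 0.496217 (intermediates below are computed at full precision and shown rounded to 5 d.p.)
v1: (-5,-3) → rotate → (-2.85234,-5.08568) → ×s → (-2.68596,-4.78901) → (-2.69,-4.79)
v2: (5,0.5) → rotate → (4.09289,2.91518) → ×s → (3.85413,2.74513) → (3.85,2.75)
v3: (-3,4.5) → rotate → (-4.83757,2.41825) → ×s → (-4.55538,2.27718) → (-4.56,2.28)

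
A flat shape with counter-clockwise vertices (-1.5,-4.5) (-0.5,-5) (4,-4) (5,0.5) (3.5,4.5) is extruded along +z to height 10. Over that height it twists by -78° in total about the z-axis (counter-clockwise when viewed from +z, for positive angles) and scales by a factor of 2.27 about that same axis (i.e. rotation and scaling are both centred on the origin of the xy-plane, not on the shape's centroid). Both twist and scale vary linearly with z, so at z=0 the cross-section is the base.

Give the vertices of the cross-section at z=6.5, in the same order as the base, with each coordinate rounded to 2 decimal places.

t = z/height = 6.5/10 = 0.65
s = 1 + (scale-1)·z/height = 1 + (2.27-1)·6.5/10 = 1.825500
θ = twist·z/height = -78°·6.5/10 = -50.7000° = -0.884882 rad
cos θ = 0.633381, sin θ = -0.773840 (intermediates below are computed at full precision and shown rounded to 5 d.p.)
v1: (-1.5,-4.5) → rotate → (-4.43235,-1.68945) → ×s → (-8.09126,-3.08410) → (-8.09,-3.08)
v2: (-0.5,-5) → rotate → (-4.18589,-2.77998) → ×s → (-7.64134,-5.07486) → (-7.64,-5.07)
v3: (4,-4) → rotate → (-0.56184,-5.62888) → ×s → (-1.02563,-10.27553) → (-1.03,-10.28)
v4: (5,0.5) → rotate → (3.55382,-3.55251) → ×s → (6.48751,-6.48511) → (6.49,-6.49)
v5: (3.5,4.5) → rotate → (5.69911,0.14177) → ×s → (10.40373,0.25881) → (10.40,0.26)

Cross-section at z=6.5: (-8.09,-3.08) (-7.64,-5.07) (-1.03,-10.28) (6.49,-6.49) (10.40,0.26)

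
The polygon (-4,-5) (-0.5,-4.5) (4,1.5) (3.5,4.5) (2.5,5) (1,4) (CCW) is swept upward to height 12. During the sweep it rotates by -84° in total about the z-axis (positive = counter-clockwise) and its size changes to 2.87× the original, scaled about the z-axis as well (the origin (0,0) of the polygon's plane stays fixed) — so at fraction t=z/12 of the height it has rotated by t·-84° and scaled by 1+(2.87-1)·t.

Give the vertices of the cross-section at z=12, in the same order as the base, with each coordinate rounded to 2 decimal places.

t = z/height = 12/12 = 1
s = 1 + (scale-1)·z/height = 1 + (2.87-1)·12/12 = 2.870000
θ = twist·z/height = -84°·12/12 = -84.0000° = -1.466077 rad
cos θ = 0.104528, sin θ = -0.994522 (intermediates below are computed at full precision and shown rounded to 5 d.p.)
v1: (-4,-5) → rotate → (-5.39072,3.45545) → ×s → (-15.47138,9.91713) → (-15.47,9.92)
v2: (-0.5,-4.5) → rotate → (-4.52761,0.02688) → ×s → (-12.99425,0.07715) → (-12.99,0.08)
v3: (4,1.5) → rotate → (1.90990,-3.82129) → ×s → (5.48140,-10.96712) → (5.48,-10.97)
v4: (3.5,4.5) → rotate → (4.84120,-3.01045) → ×s → (13.89424,-8.63999) → (13.89,-8.64)
v5: (2.5,5) → rotate → (5.23393,-1.96366) → ×s → (15.02138,-5.63571) → (15.02,-5.64)
v6: (1,4) → rotate → (4.08262,-0.57641) → ×s → (11.71711,-1.65429) → (11.72,-1.65)

Cross-section at z=12: (-15.47,9.92) (-12.99,0.08) (5.48,-10.97) (13.89,-8.64) (15.02,-5.64) (11.72,-1.65)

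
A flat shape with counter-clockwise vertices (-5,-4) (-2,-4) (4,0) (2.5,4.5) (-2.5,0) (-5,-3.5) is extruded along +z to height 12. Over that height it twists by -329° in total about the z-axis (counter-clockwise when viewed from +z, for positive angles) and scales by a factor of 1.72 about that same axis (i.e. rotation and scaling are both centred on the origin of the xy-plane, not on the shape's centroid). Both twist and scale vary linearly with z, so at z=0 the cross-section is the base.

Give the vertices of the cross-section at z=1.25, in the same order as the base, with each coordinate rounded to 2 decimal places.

Cross-section at z=1.25: (-6.86,-0.53) (-4.20,-2.34) (3.55,-2.42) (4.94,2.48) (-2.22,1.51) (-6.56,-0.08)

t = z/height = 1.25/12 = 0.104167
s = 1 + (scale-1)·z/height = 1 + (1.72-1)·1.25/12 = 1.075000
θ = twist·z/height = -329°·1.25/12 = -34.2708° = -0.598139 rad
cos θ = 0.826385, sin θ = -0.563105 (intermediates below are computed at full precision and shown rounded to 5 d.p.)
v1: (-5,-4) → rotate → (-6.38435,-0.49001) → ×s → (-6.86317,-0.52676) → (-6.86,-0.53)
v2: (-2,-4) → rotate → (-3.90519,-2.17933) → ×s → (-4.19808,-2.34278) → (-4.20,-2.34)
v3: (4,0) → rotate → (3.30554,-2.25242) → ×s → (3.55346,-2.42135) → (3.55,-2.42)
v4: (2.5,4.5) → rotate → (4.59994,2.31097) → ×s → (4.94493,2.48429) → (4.94,2.48)
v5: (-2.5,0) → rotate → (-2.06596,1.40776) → ×s → (-2.22091,1.51335) → (-2.22,1.51)
v6: (-5,-3.5) → rotate → (-6.10279,-0.07682) → ×s → (-6.56050,-0.08258) → (-6.56,-0.08)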